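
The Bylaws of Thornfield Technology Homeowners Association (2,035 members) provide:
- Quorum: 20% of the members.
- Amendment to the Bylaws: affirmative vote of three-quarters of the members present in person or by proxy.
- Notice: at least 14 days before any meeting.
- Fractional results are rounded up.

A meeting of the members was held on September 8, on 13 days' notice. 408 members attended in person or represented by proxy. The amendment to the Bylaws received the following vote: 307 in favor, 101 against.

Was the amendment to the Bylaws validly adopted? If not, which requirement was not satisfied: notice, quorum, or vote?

Notice: 13 days given; 14 required. Not satisfied.
Quorum: 20% of 2,035 = 407; 408 present. Satisfied.
Vote: requires three-fourths of those present (408); 3/4 of 408 = 306, so 306 needed; 307 in favor. Satisfied.

Invalid — notice requirement not satisfied.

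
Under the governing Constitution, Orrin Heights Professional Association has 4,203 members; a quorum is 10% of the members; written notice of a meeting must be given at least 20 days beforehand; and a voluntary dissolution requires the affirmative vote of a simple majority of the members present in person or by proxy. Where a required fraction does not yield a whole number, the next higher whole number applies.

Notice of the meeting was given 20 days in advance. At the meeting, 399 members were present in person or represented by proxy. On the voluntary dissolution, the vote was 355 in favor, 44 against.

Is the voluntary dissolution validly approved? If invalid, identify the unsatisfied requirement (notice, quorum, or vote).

Invalid — quorum requirement not satisfied.

Notice: 20 days given; 20 required. Satisfied.
Quorum: 10% of 4,203 = 420.30, rounded up to 421; 399 present. Not satisfied.
Vote: requires a majority of those present (399); a majority of 399 is 200, so 200 needed; 355 in favor. Satisfied.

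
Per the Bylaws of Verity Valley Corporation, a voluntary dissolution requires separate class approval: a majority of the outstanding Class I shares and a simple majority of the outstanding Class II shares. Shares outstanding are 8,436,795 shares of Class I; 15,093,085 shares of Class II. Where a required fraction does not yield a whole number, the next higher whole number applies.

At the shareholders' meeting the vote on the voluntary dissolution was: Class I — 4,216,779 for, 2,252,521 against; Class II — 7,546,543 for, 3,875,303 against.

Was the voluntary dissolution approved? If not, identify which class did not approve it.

Class I: a majority of 8436795 is 4218398; 4,218,398 required, 4,216,779 in favor — not approved.
Class II: a majority of 15093085 is 7546543; 7,546,543 required, 7,546,543 in favor — approved.

Not approved — the Class I shares did not give the required vote.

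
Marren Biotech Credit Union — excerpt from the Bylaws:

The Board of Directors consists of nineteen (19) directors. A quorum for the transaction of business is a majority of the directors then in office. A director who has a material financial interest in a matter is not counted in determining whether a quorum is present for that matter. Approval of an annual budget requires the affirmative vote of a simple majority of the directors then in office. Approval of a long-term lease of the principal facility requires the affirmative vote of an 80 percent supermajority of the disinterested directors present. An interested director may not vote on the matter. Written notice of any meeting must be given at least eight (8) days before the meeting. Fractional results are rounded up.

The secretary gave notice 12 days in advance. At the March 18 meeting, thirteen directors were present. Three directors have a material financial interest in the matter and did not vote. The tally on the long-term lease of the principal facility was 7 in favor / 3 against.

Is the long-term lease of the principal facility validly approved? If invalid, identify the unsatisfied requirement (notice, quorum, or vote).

Notice: 12 days given; 8 required (12 ≥ 8). Satisfied.
Quorum: 13 present, but the 3 interested directors do not count, leaving 10. Quorum is 10. Satisfied.
Vote: the long-term lease of the principal facility requires four-fifths of the disinterested directors present (13 − 3 = 10). 4/5 of 10 = 8, so 8 affirmative votes are needed; 7 voted in favor. Not satisfied.

Invalid — vote requirement not satisfied.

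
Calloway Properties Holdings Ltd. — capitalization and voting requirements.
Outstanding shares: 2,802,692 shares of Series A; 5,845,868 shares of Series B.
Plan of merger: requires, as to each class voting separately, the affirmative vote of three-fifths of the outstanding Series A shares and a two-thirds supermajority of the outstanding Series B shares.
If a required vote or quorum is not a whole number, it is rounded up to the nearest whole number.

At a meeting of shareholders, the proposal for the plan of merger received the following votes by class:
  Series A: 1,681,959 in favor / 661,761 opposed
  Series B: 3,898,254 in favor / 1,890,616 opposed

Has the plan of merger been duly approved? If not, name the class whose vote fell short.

Approved — every class gave the required vote.

Series A: 3/5 of 2802692 = 1681615.20, rounded up to 1681616; 1,681,616 required, 1,681,959 in favor — approved.
Series B: 2/3 of 5845868 = 3897245.33, rounded up to 3897246; 3,897,246 required, 3,898,254 in favor — approved.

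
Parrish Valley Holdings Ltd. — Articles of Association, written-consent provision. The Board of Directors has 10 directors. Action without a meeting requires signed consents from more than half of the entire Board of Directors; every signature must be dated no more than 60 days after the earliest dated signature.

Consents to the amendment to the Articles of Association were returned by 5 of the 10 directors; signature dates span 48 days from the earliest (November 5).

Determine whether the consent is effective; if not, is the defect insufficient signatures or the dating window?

Not effective — insufficient signatures.

Signatures required: more than half of 10 — a majority of 10 is 6, so 6 needed; 5 signed. Insufficient.
Dating window: the latest signature is 48 days after the earliest; the limit is 60 days. Within the window.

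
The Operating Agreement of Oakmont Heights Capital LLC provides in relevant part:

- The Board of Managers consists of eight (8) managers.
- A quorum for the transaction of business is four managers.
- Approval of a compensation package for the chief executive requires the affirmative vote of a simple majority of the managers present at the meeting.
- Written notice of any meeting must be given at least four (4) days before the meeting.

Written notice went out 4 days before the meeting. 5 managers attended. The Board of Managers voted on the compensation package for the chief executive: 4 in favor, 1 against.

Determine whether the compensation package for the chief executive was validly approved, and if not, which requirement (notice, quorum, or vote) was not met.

Notice: 4 days given; 4 required (4 ≥ 4). Satisfied.
Quorum: 5 present; quorum is 4. Satisfied.
Vote: the compensation package for the chief executive requires a majority of the managers present (5). A majority of 5 is 3, so 3 affirmative votes are needed; 4 voted in favor. Satisfied.

Valid — all requirements satisfied.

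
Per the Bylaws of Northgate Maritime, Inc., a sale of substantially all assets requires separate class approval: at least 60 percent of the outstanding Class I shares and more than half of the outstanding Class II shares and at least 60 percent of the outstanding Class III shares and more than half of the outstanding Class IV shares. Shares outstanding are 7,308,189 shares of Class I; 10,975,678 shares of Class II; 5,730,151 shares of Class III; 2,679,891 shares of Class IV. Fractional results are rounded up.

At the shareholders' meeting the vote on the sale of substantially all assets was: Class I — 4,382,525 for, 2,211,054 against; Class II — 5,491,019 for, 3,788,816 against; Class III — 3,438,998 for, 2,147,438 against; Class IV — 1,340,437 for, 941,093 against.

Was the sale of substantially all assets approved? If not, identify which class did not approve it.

Class I: 3/5 of 7308189 = 4384913.40, rounded up to 4384914; 4,384,914 required, 4,382,525 in favor — not approved.
Class II: a majority of 10975678 is 5487840; 5,487,840 required, 5,491,019 in favor — approved.
Class III: 3/5 of 5730151 = 3438090.60, rounded up to 3438091; 3,438,091 required, 3,438,998 in favor — approved.
Class IV: a majority of 2679891 is 1339946; 1,339,946 required, 1,340,437 in favor — approved.

Not approved — the Class I shares did not give the required vote.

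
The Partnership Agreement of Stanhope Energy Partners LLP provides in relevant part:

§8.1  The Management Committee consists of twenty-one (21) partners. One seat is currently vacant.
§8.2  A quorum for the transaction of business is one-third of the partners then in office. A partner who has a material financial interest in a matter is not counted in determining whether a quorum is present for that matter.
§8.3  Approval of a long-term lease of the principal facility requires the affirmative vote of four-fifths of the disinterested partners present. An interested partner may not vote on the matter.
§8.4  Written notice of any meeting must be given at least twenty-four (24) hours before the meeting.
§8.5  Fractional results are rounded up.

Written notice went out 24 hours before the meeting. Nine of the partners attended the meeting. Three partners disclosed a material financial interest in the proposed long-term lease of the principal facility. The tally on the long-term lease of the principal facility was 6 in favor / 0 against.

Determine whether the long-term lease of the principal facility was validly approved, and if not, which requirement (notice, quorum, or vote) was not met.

Notice: 24 hours given; 24 required (24 ≥ 24). Satisfied.
Quorum: 9 present, but the 3 interested partners do not count, leaving 6. Quorum is 7. Not satisfied.
Vote: the long-term lease of the principal facility requires four-fifths of the disinterested partners present (9 − 3 = 6). 4/5 of 6 = 4.80, rounded up to 5, so 5 affirmative votes are needed; 6 voted in favor. Satisfied. (Moot — without a quorum no business can be validly transacted.)

Invalid — quorum requirement not satisfied.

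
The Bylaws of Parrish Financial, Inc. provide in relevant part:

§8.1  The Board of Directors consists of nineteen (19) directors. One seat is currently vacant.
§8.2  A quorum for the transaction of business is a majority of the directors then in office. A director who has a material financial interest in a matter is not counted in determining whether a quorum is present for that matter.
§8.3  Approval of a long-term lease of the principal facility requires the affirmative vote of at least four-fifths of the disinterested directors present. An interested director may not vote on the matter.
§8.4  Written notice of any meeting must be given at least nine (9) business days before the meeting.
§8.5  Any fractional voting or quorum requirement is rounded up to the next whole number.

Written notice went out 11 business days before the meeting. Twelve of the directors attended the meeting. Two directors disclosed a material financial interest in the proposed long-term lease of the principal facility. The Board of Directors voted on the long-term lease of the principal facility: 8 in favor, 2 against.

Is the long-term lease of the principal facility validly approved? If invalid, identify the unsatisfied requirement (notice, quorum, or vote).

Notice: 11 business days given; 9 required (11 ≥ 9). Satisfied.
Quorum: 12 present, but the 2 interested directors do not count, leaving 10. Quorum is 10. Satisfied.
Vote: the long-term lease of the principal facility requires four-fifths of the disinterested directors present (12 − 2 = 10). 4/5 of 10 = 8, so 8 affirmative votes are needed; 8 voted in favor. Satisfied.

Valid — all requirements satisfied.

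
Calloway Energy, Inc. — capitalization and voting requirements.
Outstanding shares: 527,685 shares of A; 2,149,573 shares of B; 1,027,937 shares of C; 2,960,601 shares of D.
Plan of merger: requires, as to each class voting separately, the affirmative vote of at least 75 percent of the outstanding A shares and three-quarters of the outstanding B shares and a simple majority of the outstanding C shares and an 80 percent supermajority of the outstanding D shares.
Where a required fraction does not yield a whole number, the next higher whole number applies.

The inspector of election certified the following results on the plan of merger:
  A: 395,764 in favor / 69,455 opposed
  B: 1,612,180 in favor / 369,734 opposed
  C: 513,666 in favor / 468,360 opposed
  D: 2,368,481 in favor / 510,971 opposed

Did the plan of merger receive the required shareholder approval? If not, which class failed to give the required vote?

Not approved — the C shares did not give the required vote.

A: 3/4 of 527685 = 395763.75, rounded up to 395764; 395,764 required, 395,764 in favor — approved.
B: 3/4 of 2149573 = 1612179.75, rounded up to 1612180; 1,612,180 required, 1,612,180 in favor — approved.
C: a majority of 1027937 is 513969; 513,969 required, 513,666 in favor — not approved.
D: 4/5 of 2960601 = 2368480.80, rounded up to 2368481; 2,368,481 required, 2,368,481 in favor — approved.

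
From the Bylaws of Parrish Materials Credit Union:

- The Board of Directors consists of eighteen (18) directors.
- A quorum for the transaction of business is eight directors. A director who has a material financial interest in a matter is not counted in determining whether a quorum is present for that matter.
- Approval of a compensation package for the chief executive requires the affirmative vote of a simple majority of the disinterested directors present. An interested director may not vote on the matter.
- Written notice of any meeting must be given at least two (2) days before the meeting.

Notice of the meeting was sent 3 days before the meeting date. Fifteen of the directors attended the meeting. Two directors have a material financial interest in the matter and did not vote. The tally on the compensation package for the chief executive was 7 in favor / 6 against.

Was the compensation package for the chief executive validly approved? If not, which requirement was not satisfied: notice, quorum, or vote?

Valid — all requirements satisfied.

Notice: 3 days given; 2 required (3 ≥ 2). Satisfied.
Quorum: 15 present, but the 2 interested directors do not count, leaving 13. Quorum is 8. Satisfied.
Vote: the compensation package for the chief executive requires a majority of the disinterested directors present (15 − 2 = 13). A majority of 13 is 7, so 7 affirmative votes are needed; 7 voted in favor. Satisfied.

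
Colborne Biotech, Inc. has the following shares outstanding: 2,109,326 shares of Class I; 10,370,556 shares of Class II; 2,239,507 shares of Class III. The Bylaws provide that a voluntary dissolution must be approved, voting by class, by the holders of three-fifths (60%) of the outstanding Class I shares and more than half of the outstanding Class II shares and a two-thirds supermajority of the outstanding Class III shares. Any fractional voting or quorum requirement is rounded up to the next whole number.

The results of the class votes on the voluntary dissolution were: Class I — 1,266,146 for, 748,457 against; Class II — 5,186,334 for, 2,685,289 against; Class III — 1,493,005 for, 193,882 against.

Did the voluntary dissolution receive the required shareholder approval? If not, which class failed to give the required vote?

Class I: 3/5 of 2109326 = 1265595.60, rounded up to 1265596; 1,265,596 required, 1,266,146 in favor — approved.
Class II: a majority of 10370556 is 5185279; 5,185,279 required, 5,186,334 in favor — approved.
Class III: 2/3 of 2239507 = 1493004.67, rounded up to 1493005; 1,493,005 required, 1,493,005 in favor — approved.

Approved — every class gave the required vote.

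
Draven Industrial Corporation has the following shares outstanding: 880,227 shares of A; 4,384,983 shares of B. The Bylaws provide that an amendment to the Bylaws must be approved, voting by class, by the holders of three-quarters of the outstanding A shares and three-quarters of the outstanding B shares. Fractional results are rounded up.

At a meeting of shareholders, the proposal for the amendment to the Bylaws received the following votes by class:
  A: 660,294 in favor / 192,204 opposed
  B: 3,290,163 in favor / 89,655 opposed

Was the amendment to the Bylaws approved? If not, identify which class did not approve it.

A: 3/4 of 880227 = 660170.25, rounded up to 660171; 660,171 required, 660,294 in favor — approved.
B: 3/4 of 4384983 = 3288737.25, rounded up to 3288738; 3,288,738 required, 3,290,163 in favor — approved.

Approved — every class gave the required vote.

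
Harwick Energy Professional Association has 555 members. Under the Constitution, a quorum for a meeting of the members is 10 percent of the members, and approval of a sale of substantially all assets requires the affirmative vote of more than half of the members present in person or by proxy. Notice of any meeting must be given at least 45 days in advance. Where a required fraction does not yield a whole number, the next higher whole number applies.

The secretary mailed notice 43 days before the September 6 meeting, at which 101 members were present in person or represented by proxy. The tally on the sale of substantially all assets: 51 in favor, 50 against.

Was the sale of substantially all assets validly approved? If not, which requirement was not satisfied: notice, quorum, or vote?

Invalid — notice requirement not satisfied.

Notice: 43 days given; 45 required. Not satisfied.
Quorum: 10% of 555 = 55.50, rounded up to 56; 101 present. Satisfied.
Vote: requires a majority of those present (101); a majority of 101 is 51, so 51 needed; 51 in favor. Satisfied.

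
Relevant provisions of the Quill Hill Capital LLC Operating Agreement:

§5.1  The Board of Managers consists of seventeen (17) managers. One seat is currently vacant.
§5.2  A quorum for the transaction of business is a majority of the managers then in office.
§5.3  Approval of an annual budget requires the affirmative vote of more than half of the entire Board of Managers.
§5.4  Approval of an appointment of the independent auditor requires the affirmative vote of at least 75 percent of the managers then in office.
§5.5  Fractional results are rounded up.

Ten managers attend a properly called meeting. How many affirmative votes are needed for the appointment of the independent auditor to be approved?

12

The appointment of the independent auditor requires three-fourths of the managers then in office (16).
3/4 of 16 = 12.
(Only 10 can vote, so the appointment of the independent auditor cannot pass at this meeting, but the required vote is still 12.)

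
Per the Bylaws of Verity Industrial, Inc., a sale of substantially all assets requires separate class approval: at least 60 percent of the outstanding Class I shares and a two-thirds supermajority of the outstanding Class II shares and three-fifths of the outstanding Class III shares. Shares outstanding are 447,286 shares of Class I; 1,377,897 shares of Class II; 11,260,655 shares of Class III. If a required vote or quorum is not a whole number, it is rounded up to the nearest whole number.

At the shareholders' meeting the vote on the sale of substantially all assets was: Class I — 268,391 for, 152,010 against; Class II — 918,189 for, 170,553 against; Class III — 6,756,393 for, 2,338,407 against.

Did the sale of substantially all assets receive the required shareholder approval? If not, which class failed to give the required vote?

Class I: 3/5 of 447286 = 268371.60, rounded up to 268372; 268,372 required, 268,391 in favor — approved.
Class II: 2/3 of 1377897 = 918598; 918,598 required, 918,189 in favor — not approved.
Class III: 3/5 of 11260655 = 6756393; 6,756,393 required, 6,756,393 in favor — approved.

Not approved — the Class II shares did not give the required vote.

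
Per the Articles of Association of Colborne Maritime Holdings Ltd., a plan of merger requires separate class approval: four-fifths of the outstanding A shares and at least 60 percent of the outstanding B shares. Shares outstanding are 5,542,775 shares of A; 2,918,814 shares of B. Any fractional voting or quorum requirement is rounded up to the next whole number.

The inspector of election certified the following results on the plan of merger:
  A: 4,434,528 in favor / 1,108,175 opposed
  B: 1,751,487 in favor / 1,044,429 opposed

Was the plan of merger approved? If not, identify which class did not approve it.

Approved — every class gave the required vote.

A: 4/5 of 5542775 = 4434220; 4,434,220 required, 4,434,528 in favor — approved.
B: 3/5 of 2918814 = 1751288.40, rounded up to 1751289; 1,751,289 required, 1,751,487 in favor — approved.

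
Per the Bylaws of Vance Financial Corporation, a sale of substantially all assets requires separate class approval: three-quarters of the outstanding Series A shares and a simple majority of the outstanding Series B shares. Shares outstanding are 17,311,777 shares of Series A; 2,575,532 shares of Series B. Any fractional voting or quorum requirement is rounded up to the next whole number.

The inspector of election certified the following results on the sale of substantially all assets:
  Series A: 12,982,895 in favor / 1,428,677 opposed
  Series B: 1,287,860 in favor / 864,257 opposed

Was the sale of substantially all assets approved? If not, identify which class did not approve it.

Not approved — the Series A shares did not give the required vote.

Series A: 3/4 of 17311777 = 12983832.75, rounded up to 12983833; 12,983,833 required, 12,982,895 in favor — not approved.
Series B: a majority of 2575532 is 1287767; 1,287,767 required, 1,287,860 in favor — approved.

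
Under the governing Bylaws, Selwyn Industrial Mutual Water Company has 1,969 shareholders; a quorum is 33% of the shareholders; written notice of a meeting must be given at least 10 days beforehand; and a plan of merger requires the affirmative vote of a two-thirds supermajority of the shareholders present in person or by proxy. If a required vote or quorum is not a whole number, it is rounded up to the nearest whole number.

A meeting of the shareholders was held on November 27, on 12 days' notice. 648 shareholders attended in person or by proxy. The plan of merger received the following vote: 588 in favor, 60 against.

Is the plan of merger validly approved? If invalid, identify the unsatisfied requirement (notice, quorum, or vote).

Invalid — quorum requirement not satisfied.

Notice: 12 days given; 10 required. Satisfied.
Quorum: 33% of 1,969 = 649.77, rounded up to 650; 648 present. Not satisfied.
Vote: requires two-thirds of those present (648); 2/3 of 648 = 432, so 432 needed; 588 in favor. Satisfied.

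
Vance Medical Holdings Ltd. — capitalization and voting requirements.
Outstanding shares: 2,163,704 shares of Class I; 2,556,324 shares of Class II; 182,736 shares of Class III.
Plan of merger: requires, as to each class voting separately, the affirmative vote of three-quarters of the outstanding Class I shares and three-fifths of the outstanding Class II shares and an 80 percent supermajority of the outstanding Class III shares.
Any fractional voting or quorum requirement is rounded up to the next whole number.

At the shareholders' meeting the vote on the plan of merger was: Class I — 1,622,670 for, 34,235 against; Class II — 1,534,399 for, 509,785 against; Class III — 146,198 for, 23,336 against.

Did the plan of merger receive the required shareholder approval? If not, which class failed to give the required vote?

Not approved — the Class I shares did not give the required vote.

Class I: 3/4 of 2163704 = 1622778; 1,622,778 required, 1,622,670 in favor — not approved.
Class II: 3/5 of 2556324 = 1533794.40, rounded up to 1533795; 1,533,795 required, 1,534,399 in favor — approved.
Class III: 4/5 of 182736 = 146188.80, rounded up to 146189; 146,189 required, 146,198 in favor — approved.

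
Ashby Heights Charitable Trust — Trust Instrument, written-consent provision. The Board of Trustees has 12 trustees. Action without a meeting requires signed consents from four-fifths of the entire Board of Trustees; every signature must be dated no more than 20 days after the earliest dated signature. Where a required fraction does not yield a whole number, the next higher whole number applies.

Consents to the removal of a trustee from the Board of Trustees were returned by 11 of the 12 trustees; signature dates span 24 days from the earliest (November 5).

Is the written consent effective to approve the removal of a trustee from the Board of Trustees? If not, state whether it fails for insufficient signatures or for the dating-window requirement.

Not effective — dating-window requirement not satisfied.

Signatures required: four-fifths of 12 — 4/5 of 12 = 9.60, rounded up to 10, so 10 needed; 11 signed. Sufficient.
Dating window: the latest signature is 24 days after the earliest; the limit is 20 days. Outside the window.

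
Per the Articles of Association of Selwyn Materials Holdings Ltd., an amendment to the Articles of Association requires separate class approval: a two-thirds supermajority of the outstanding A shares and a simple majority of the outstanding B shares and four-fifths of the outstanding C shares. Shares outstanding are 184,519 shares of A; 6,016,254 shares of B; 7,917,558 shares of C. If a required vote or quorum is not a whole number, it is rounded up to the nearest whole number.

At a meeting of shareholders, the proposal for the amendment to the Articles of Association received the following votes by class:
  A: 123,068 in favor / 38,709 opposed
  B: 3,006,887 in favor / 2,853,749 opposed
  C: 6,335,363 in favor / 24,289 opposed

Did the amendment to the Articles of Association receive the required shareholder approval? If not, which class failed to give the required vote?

A: 2/3 of 184519 = 123012.67, rounded up to 123013; 123,013 required, 123,068 in favor — approved.
B: a majority of 6016254 is 3008128; 3,008,128 required, 3,006,887 in favor — not approved.
C: 4/5 of 7917558 = 6334046.40, rounded up to 6334047; 6,334,047 required, 6,335,363 in favor — approved.

Not approved — the B shares did not give the required vote.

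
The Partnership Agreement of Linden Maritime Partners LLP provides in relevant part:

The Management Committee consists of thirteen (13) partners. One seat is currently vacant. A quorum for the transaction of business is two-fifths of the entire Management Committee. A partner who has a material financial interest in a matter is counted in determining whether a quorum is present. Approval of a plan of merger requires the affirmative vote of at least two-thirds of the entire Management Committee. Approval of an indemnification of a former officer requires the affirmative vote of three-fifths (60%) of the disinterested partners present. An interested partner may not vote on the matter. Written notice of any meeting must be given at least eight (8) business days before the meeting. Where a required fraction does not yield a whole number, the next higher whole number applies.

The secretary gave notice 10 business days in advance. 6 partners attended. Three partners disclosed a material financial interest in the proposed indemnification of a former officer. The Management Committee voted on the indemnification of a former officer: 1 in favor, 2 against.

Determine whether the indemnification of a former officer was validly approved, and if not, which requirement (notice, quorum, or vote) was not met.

Invalid — vote requirement not satisfied.

Notice: 10 business days given; 8 required (10 ≥ 8). Satisfied.
Quorum: 6 present (interested partners count toward quorum); quorum is 6. Satisfied.
Vote: the indemnification of a former officer requires three-fifths of the disinterested partners present (6 − 3 = 3). 3/5 of 3 = 1.80, rounded up to 2, so 2 affirmative votes are needed; 1 voted in favor. Not satisfied.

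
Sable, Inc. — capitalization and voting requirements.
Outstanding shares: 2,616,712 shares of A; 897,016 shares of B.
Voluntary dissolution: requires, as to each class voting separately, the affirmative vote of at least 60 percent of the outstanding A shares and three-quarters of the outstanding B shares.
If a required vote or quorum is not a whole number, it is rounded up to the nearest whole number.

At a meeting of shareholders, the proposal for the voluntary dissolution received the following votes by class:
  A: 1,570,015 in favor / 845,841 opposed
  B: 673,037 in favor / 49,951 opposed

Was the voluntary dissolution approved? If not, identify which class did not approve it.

Not approved — the A shares did not give the required vote.

A: 3/5 of 2616712 = 1570027.20, rounded up to 1570028; 1,570,028 required, 1,570,015 in favor — not approved.
B: 3/4 of 897016 = 672762; 672,762 required, 673,037 in favor — approved.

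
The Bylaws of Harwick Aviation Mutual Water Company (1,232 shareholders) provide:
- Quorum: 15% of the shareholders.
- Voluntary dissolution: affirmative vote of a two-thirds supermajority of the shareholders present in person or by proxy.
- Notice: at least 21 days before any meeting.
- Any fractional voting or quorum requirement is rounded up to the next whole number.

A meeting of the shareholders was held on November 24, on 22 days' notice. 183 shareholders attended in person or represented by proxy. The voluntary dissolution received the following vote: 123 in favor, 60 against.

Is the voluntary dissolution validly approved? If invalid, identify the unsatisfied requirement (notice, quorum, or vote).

Invalid — quorum requirement not satisfied.

Notice: 22 days given; 21 required. Satisfied.
Quorum: 15% of 1,232 = 184.80, rounded up to 185; 183 present. Not satisfied.
Vote: requires two-thirds of those present (183); 2/3 of 183 = 122, so 122 needed; 123 in favor. Satisfied.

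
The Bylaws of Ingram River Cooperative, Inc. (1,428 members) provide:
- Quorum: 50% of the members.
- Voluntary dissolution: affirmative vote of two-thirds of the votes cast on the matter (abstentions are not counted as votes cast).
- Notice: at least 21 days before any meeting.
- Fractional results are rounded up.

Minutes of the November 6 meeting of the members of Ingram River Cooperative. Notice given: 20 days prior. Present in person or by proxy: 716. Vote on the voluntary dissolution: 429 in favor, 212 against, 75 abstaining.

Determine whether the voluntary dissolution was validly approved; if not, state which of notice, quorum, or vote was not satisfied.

Invalid — notice requirement not satisfied.

Notice: 20 days given; 21 required. Not satisfied.
Quorum: 50% of 1,428 = 714; 716 present. Satisfied.
Vote: requires two-thirds of the votes cast (716 − 75 abstaining = 641); 2/3 of 641 = 427.33, rounded up to 428, so 428 needed; 429 in favor. Satisfied.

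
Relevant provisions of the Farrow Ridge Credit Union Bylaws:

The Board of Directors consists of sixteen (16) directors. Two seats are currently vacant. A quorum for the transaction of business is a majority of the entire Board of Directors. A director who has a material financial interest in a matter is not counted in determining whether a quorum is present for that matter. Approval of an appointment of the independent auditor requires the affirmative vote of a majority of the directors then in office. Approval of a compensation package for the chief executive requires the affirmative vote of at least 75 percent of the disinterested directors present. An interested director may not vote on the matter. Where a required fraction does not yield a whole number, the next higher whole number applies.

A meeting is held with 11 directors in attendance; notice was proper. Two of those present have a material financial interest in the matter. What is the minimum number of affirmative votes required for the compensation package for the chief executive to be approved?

The compensation package for the chief executive requires three-fourths of the disinterested directors present (11 − 2 = 9).
3/4 of 9 = 6.75, rounded up to 7.

7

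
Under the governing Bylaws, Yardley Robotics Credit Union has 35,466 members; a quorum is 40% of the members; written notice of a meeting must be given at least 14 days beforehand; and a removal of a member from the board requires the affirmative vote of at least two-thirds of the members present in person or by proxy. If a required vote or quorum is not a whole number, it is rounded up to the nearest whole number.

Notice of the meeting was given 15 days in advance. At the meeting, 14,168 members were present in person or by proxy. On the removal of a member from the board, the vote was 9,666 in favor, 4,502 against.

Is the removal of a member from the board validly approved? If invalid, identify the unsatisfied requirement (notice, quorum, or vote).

Invalid — quorum requirement not satisfied.

Notice: 15 days given; 14 required. Satisfied.
Quorum: 40% of 35,466 = 14,186.40, rounded up to 14,187; 14,168 present. Not satisfied.
Vote: requires two-thirds of those present (14,168); 2/3 of 14168 = 9445.33, rounded up to 9446, so 9,446 needed; 9,666 in favor. Satisfied.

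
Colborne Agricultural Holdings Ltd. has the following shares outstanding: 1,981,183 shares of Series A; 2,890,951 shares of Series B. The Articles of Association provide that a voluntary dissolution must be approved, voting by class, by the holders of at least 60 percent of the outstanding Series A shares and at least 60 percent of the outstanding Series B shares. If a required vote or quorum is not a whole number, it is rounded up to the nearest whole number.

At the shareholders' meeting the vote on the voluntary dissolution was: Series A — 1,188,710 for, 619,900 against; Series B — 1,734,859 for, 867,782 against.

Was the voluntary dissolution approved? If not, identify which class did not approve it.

Approved — every class gave the required vote.

Series A: 3/5 of 1981183 = 1188709.80, rounded up to 1188710; 1,188,710 required, 1,188,710 in favor — approved.
Series B: 3/5 of 2890951 = 1734570.60, rounded up to 1734571; 1,734,571 required, 1,734,859 in favor — approved.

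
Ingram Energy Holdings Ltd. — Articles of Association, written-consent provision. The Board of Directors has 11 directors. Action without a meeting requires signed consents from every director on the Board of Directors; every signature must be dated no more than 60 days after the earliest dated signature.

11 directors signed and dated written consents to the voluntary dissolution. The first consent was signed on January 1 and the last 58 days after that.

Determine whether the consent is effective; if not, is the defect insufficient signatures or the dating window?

Effective — both the signature and dating-window requirements are satisfied.

Signatures required: all of 11 — unanimous means all 11, so 11 needed; 11 signed. Sufficient.
Dating window: the latest signature is 58 days after the earliest; the limit is 60 days. Within the window.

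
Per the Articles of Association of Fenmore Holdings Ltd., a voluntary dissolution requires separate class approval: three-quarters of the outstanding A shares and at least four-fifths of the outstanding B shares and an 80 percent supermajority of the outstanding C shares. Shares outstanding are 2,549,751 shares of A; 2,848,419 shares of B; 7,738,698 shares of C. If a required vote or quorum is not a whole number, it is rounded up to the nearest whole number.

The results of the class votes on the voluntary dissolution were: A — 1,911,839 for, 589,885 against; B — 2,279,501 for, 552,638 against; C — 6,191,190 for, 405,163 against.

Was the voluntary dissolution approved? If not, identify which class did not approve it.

Not approved — the A shares did not give the required vote.

A: 3/4 of 2549751 = 1912313.25, rounded up to 1912314; 1,912,314 required, 1,911,839 in favor — not approved.
B: 4/5 of 2848419 = 2278735.20, rounded up to 2278736; 2,278,736 required, 2,279,501 in favor — approved.
C: 4/5 of 7738698 = 6190958.40, rounded up to 6190959; 6,190,959 required, 6,191,190 in favor — approved.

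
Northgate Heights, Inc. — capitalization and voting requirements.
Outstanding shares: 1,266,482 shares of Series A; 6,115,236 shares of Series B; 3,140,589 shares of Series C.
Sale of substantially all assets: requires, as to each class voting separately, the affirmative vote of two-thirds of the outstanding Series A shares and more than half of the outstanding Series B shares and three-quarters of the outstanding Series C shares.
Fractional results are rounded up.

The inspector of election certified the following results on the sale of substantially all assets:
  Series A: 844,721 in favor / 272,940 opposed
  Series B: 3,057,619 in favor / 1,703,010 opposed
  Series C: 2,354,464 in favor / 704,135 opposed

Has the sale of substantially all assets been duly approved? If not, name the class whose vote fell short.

Not approved — the Series C shares did not give the required vote.

Series A: 2/3 of 1266482 = 844321.33, rounded up to 844322; 844,322 required, 844,721 in favor — approved.
Series B: a majority of 6115236 is 3057619; 3,057,619 required, 3,057,619 in favor — approved.
Series C: 3/4 of 3140589 = 2355441.75, rounded up to 2355442; 2,355,442 required, 2,354,464 in favor — not approved.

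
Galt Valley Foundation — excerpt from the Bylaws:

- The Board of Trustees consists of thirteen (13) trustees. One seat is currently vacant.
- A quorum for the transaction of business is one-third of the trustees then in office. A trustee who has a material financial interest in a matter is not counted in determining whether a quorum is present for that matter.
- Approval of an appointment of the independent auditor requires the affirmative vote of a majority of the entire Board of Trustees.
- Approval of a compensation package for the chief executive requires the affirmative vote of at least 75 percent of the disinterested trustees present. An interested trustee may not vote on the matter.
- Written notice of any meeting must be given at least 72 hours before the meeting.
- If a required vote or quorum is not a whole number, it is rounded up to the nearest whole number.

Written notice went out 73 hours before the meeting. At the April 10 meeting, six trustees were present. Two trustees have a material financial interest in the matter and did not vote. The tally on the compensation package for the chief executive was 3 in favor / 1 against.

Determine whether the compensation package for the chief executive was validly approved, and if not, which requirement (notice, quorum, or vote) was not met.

Notice: 73 hours given; 72 required (73 ≥ 72). Satisfied.
Quorum: 6 present, but the 2 interested trustees do not count, leaving 4. Quorum is 4. Satisfied.
Vote: the compensation package for the chief executive requires three-fourths of the disinterested trustees present (6 − 2 = 4). 3/4 of 4 = 3, so 3 affirmative votes are needed; 3 voted in favor. Satisfied.

Valid — all requirements satisfied.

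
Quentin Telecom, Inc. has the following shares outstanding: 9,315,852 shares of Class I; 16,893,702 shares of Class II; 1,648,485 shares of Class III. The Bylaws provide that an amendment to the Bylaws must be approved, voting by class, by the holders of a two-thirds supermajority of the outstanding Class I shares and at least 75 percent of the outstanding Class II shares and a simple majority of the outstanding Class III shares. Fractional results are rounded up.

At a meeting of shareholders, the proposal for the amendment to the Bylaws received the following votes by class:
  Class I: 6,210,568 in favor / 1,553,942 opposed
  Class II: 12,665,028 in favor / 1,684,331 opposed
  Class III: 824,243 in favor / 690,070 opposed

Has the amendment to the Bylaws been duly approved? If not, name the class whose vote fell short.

Not approved — the Class II shares did not give the required vote.

Class I: 2/3 of 9315852 = 6210568; 6,210,568 required, 6,210,568 in favor — approved.
Class II: 3/4 of 16893702 = 12670276.50, rounded up to 12670277; 12,670,277 required, 12,665,028 in favor — not approved.
Class III: a majority of 1648485 is 824243; 824,243 required, 824,243 in favor — approved.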